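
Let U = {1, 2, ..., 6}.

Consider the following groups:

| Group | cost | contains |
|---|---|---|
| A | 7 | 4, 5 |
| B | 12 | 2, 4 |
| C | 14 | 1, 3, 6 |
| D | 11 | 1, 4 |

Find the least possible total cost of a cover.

A, B, C together cover every element (A ∪ B ∪ C = {1, 2, 3, 4, 5, 6}); total cost 7 + 12 + 14 = 33.
No covering selection has total cost below 33.

33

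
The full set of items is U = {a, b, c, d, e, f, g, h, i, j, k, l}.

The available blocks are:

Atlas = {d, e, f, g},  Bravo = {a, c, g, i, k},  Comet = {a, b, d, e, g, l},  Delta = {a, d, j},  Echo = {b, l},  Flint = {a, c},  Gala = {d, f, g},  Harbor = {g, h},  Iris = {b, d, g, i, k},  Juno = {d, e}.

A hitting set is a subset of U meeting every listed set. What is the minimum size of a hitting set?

4

The 4 items {a, b, d, h} hit every block.
The blocks Echo, Flint, Harbor, Juno are pairwise disjoint, so any hitting set needs a separate item for each — at least 4. Hence 4 is optimal.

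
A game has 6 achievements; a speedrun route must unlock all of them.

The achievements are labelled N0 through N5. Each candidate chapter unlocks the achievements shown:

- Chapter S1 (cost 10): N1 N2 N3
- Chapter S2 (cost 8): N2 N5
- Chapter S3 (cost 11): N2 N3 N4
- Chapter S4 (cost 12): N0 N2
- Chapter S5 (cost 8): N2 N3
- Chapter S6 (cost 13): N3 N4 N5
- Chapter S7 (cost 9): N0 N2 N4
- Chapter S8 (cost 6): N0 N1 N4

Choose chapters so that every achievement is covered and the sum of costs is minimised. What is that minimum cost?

S2, S5, S8 together cover every achievement (S2 ∪ S5 ∪ S8 = {N0, N1, N2, N3, N4, N5}); total cost 8 + 8 + 6 = 22.
No covering selection has total cost below 22.

22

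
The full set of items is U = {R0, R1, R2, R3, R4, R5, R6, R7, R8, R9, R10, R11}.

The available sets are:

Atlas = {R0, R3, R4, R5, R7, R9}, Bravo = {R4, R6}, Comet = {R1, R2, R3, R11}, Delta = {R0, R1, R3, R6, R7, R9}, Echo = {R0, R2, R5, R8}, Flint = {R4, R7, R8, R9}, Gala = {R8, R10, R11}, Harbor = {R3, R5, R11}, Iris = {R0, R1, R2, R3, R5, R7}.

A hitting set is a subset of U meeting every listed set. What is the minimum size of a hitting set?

3

Take H = {R0, R4, R11}. Each listed set contains at least one of these, so H is a hitting set of size 3.
The sets Bravo, Gala, Iris are pairwise disjoint, so any hitting set needs a separate item for each — at least 3. Hence 3 is optimal.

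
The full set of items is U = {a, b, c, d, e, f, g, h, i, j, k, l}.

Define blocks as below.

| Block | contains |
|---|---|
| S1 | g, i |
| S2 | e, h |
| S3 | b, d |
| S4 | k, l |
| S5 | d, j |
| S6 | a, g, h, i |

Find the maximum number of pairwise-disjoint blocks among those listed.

S1, S2, S3, S4 are pairwise disjoint (S1={g,i}; S2={e,h}; S3={b,d}; S4={k,l}).
Every remaining block overlaps one of these, and no 5 of the listed blocks are pairwise disjoint, so 4 is the maximum.

4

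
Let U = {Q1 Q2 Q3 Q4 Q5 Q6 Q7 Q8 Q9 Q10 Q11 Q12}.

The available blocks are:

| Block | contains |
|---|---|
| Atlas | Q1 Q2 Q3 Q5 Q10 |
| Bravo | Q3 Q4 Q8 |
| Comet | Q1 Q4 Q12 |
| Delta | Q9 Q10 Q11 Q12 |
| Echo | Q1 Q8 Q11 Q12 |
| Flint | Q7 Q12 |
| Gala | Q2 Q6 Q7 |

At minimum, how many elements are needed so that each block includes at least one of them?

3

H = {Q2, Q8, Q12} meets every block (each contains at least one member of H), and |H| = 3.
The blocks Bravo, Delta, Gala are pairwise disjoint, so any hitting set needs a separate element for each — at least 3. Hence 3 is optimal.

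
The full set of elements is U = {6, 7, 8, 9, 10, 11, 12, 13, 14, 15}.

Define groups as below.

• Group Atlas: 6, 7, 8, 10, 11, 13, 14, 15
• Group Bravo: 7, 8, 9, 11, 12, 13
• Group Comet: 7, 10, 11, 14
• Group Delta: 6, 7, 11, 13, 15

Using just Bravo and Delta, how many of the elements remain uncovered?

2

Union of Bravo, Delta = {6, 7, 8, 9, 11, 12, 13, 15}.
Not covered: 10, 14 — 2 elements.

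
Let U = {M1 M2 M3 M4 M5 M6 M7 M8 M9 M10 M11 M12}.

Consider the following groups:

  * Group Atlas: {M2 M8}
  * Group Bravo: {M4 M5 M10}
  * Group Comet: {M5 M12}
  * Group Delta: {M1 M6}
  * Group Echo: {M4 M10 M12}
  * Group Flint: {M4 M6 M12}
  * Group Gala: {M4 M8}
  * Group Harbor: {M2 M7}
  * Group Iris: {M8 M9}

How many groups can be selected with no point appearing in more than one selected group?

4

Delta, Echo, Harbor, Iris are pairwise disjoint (Delta={M1,M6}; Echo={M4,M10,M12}; Harbor={M2,M7}; Iris={M8,M9}).
Every remaining group overlaps one of these, and no 5 of the listed groups are pairwise disjoint, so 4 is the maximum.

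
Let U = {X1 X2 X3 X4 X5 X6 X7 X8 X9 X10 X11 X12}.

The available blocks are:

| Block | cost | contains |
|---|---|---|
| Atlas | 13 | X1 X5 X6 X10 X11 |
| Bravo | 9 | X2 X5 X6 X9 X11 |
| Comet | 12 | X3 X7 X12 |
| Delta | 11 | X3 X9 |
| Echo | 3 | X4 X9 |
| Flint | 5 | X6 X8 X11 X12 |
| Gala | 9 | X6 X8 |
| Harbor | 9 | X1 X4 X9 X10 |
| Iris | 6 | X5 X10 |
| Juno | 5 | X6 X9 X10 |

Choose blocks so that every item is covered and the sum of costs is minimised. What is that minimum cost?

35

Bravo, Comet, Flint, Harbor together cover every item (Bravo ∪ Comet ∪ Flint ∪ Harbor = {X1, X2, X3, X4, X5, X6, X7, X8, X9, X10, X11, X12}); total cost 9 + 12 + 5 + 9 = 35.
The greedy pick Flint, Echo, Iris, Comet, Bravo, Harbor costs 44; no covering selection beats 35.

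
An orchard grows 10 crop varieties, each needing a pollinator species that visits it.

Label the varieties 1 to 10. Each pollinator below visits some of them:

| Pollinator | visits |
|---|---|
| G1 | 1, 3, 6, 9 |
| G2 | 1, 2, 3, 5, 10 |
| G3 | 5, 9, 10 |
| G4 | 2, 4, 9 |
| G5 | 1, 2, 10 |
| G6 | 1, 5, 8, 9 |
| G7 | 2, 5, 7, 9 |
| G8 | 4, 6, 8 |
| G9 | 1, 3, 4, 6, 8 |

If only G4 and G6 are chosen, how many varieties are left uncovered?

4

Union of G4, G6 = {1, 2, 4, 5, 8, 9}.
Not covered: 3, 6, 7, 10 — 4 varieties.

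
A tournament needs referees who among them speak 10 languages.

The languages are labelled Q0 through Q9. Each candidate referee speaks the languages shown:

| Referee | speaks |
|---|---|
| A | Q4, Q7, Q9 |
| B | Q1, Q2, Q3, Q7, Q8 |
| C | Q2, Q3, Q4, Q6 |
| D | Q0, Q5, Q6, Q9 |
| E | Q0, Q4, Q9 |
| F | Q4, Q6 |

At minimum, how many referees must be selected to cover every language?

3

Take {B, C, D}. Their union is {Q0, Q1, Q2, Q3, Q4, Q5, Q6, Q7, Q8, Q9}, which is all 10 languages.
Only B contains Q1, so B is forced; the remaining 5 languages need at least 2 more referees (each remaining referee adds at most 4) — so at least 3 referees are needed, and 3 is optimal.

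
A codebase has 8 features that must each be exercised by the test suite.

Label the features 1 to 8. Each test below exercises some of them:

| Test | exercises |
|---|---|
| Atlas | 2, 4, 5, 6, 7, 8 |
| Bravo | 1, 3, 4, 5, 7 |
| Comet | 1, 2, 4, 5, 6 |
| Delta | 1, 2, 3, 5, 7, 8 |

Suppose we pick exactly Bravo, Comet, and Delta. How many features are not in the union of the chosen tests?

0

Union of Bravo, Comet, Delta = {1, 2, 3, 4, 5, 6, 7, 8} — that's every feature, so 0 are uncovered.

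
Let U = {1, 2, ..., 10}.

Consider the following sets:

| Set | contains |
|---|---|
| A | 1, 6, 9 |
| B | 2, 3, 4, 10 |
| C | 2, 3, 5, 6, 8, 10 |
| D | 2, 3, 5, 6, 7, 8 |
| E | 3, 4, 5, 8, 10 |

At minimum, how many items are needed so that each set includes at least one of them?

2

H = {3, 6} meets every set (each contains at least one member of H), and |H| = 2.
The sets A, E are pairwise disjoint, so any hitting set needs a separate item for each — at least 2. Hence 2 is optimal.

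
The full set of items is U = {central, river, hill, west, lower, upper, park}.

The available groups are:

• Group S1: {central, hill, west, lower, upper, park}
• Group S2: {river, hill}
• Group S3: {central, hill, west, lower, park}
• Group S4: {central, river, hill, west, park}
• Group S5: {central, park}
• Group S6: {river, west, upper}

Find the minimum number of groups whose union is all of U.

S1 and S4 together: S1 ∪ S4 = {central, river, hill, west, lower, upper, park} — every item is covered.
No single group has all 7 items (the largest, S1, has 6), so 2 is optimal.

2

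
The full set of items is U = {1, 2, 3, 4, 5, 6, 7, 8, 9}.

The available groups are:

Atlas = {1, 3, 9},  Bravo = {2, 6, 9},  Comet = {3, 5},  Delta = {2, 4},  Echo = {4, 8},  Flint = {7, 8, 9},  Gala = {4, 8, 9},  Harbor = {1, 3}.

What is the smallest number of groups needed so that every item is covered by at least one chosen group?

5

Take {Atlas, Bravo, Comet, Delta, Flint}. Their union is {1, 2, 3, 4, 5, 6, 7, 8, 9}, which is all 9 items.
No 4 of the 8 groups cover everything (all 70 combinations miss at least one item), so 5 is optimal.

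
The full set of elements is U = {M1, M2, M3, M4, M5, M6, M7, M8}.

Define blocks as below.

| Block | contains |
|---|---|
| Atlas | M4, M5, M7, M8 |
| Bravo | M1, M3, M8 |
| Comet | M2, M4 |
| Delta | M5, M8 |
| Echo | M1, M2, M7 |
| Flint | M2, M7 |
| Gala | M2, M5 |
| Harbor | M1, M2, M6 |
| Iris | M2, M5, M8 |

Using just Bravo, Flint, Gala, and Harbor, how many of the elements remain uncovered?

Union of Bravo, Flint, Gala, Harbor = {M1, M2, M3, M5, M6, M7, M8}.
Not covered: M4 — 1 element.

1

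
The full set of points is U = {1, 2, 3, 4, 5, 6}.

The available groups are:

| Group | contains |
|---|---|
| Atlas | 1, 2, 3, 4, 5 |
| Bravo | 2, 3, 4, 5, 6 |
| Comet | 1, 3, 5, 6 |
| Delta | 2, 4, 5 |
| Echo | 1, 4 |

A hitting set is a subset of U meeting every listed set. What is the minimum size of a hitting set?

2

The 2 points {1, 4} hit every group.
No single point lies in every group, so at least 2 are needed and 2 is optimal.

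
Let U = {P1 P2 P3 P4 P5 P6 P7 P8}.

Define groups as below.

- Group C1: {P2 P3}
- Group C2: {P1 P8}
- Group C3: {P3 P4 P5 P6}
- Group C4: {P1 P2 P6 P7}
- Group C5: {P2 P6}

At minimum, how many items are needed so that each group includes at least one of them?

Take H = {P2, P5, P8}. Each listed group contains at least one of these, so H is a hitting set of size 3.
No choice of 2 items meets every group, so 3 is the minimum.

3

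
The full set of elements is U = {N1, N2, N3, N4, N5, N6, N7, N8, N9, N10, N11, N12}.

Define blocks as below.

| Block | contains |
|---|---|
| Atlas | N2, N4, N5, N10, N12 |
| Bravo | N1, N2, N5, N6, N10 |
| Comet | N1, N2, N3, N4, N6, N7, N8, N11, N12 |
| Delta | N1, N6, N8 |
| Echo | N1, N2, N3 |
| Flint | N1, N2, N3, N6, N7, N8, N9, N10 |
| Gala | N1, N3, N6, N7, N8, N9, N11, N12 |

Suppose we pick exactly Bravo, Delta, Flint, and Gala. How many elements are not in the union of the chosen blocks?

1

Union of Bravo, Delta, Flint, Gala = {N1, N2, N3, N5, N6, N7, N8, N9, N10, N11, N12}.
Not covered: N4 — 1 element.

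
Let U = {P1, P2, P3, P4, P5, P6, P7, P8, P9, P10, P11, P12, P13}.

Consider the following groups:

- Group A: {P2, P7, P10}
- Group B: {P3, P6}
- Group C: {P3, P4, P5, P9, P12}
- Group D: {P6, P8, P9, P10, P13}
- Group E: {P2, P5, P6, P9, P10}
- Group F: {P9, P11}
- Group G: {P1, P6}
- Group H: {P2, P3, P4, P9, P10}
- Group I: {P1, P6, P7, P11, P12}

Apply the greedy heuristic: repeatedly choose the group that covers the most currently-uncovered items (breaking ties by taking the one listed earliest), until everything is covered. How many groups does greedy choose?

4

Greedy: pick C (covers 5 new) → pick D (covers 4 new) → pick I (covers 3 new) → pick A (covers 1 new). Total picks: 4.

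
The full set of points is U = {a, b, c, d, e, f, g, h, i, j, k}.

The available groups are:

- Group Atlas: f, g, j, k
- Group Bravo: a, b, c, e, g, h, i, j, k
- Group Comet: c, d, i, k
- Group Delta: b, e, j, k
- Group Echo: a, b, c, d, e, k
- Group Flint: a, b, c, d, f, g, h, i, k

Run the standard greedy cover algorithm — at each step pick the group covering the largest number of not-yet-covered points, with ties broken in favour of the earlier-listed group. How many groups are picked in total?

2

Greedy: pick Bravo (covers 9 new) → pick Flint (covers 2 new). Total picks: 2.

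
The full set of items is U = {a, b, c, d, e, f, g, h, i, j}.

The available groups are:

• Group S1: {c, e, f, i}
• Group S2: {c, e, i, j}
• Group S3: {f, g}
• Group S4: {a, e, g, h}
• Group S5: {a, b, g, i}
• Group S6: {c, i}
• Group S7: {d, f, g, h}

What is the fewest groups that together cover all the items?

3

Take {S2, S5, S7}. Their union is {a, b, c, d, e, f, g, h, i, j}, which is all 10 items.
Each group has at most 4 items, and 2·4 = 8 < 10 — so at least 3 groups are needed, and 3 is optimal.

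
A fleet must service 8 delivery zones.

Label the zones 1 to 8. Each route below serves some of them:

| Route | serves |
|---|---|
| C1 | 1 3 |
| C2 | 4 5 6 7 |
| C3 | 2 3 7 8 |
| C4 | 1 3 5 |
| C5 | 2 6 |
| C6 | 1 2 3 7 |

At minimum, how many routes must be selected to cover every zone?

C1 and C2 and C3 together: C1 ∪ C2 ∪ C3 = {1, 2, 3, 4, 5, 6, 7, 8} — every zone is covered.
Only C2 contains 4, so C2 is forced; the remaining 4 zones need at least 2 more routes (each remaining route adds at most 3) — so at least 3 routes are needed, and 3 is optimal.

3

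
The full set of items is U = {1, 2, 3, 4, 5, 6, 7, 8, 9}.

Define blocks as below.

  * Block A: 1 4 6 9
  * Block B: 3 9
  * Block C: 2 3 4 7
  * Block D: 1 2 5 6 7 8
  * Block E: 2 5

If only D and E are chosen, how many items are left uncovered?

3

Union of D, E = {1, 2, 5, 6, 7, 8}.
Not covered: 3, 4, 9 — 3 items.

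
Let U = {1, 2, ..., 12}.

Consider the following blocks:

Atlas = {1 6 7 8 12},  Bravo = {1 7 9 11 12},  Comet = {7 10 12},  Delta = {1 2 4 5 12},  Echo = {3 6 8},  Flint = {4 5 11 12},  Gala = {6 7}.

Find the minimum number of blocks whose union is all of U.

Bravo, Comet, Delta, and Echo cover everything between them: the union {1, 2, 3, 4, 5, 6, 7, 8, 9, 10, 11, 12} is all of U.
Only Delta contains 2, so Delta is forced; the remaining 7 points need at least 3 more blocks (each remaining block adds at most 3) — so at least 4 blocks are needed, and 4 is optimal.

4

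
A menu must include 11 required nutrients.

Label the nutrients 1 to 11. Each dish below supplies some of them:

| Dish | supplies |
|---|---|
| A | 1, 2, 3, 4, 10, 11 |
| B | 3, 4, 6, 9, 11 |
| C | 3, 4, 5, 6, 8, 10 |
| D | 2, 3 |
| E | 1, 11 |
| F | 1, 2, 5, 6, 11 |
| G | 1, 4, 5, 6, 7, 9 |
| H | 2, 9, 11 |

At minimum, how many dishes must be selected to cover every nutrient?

C and F and G together: C ∪ F ∪ G = {1, 2, 3, 4, 5, 6, 7, 8, 9, 10, 11} — every nutrient is covered.
Only G contains 7, so G is forced; the remaining 5 nutrients need at least 2 more dishes (each remaining dish adds at most 4) — so at least 3 dishes are needed, and 3 is optimal.

3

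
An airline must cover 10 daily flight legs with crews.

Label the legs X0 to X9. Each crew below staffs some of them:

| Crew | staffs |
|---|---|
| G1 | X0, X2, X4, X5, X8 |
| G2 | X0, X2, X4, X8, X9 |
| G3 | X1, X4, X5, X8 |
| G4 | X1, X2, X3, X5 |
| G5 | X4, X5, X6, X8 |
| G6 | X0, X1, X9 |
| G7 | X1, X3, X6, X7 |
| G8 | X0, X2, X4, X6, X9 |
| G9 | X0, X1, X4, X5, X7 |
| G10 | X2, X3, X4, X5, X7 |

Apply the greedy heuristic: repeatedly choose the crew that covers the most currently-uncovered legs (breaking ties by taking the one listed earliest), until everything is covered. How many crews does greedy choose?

Greedy: pick G1 (covers 5 new) → pick G7 (covers 4 new) → pick G2 (covers 1 new). Total picks: 3.

3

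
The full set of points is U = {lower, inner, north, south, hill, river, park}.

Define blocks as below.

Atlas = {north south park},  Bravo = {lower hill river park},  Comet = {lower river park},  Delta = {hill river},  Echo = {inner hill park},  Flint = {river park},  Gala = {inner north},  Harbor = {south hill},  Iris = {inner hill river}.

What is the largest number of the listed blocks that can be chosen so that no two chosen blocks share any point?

3

Flint, Gala, Harbor are pairwise disjoint (Flint={river,park}; Gala={inner,north}; Harbor={south,hill}).
Every remaining block overlaps one of these, and no 4 of the listed blocks are pairwise disjoint, so 3 is the maximum.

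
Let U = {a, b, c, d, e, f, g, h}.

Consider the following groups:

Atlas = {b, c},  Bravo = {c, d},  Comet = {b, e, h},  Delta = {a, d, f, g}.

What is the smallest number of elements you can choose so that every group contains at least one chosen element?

2

T = {b, d} meets every group (each contains at least one member of T), and |T| = 2.
The groups Bravo, Comet are pairwise disjoint, so any hitting set needs a separate element for each — at least 2. Hence 2 is optimal.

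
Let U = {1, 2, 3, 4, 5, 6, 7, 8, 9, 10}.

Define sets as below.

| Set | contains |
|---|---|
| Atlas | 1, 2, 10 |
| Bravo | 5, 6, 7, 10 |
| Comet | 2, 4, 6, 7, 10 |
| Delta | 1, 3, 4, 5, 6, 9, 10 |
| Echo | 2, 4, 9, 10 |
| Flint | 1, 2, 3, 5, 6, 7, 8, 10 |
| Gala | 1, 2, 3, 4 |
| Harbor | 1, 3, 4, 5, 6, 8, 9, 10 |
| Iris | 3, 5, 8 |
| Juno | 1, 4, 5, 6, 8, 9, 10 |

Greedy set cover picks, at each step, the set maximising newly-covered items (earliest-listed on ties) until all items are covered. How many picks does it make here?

Greedy: pick Flint (covers 8 new) → pick Delta (covers 2 new). Total picks: 2.

2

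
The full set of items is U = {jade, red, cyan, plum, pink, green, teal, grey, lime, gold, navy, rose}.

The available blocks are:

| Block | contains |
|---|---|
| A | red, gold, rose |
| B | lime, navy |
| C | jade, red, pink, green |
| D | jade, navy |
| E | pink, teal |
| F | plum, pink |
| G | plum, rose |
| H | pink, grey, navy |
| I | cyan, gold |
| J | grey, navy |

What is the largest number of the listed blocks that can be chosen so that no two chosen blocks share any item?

B, E, G, I are pairwise disjoint (B={lime,navy}; E={pink,teal}; G={plum,rose}; I={cyan,gold}).
Every remaining block overlaps one of these, and no 5 of the listed blocks are pairwise disjoint, so 4 is the maximum.

4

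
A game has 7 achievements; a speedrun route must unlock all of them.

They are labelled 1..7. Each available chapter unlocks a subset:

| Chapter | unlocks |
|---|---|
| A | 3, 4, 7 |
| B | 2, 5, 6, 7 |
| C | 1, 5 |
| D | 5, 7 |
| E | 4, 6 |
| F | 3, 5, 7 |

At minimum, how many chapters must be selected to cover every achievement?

3

A and B and C together: A ∪ B ∪ C = {1, 2, 3, 4, 5, 6, 7} — every achievement is covered.
Only C contains 1, so C is forced; the remaining 5 achievements need at least 2 more chapters (each remaining chapter adds at most 3) — so at least 3 chapters are needed, and 3 is optimal.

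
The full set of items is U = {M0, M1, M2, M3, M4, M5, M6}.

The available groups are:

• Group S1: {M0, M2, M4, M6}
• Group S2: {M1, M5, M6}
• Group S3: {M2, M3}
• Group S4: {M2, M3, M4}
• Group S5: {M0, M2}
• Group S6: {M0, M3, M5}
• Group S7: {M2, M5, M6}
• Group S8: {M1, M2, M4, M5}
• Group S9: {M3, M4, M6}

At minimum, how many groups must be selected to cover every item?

S2, S4, and S6 cover everything between them: the union {M0, M1, M2, M3, M4, M5, M6} is all of U.
No 2 of the 9 groups cover everything (all 36 combinations miss at least one item), so 3 is optimal.

3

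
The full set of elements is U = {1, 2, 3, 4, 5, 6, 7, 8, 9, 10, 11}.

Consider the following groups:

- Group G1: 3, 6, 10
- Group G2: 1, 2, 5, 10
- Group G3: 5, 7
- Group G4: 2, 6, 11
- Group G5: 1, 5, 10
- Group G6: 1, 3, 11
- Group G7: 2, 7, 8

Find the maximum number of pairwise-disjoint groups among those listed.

G3, G4 are pairwise disjoint (G3={5,7}; G4={2,6,11}).
Every remaining group overlaps one of these, and no 3 of the listed groups are pairwise disjoint, so 2 is the maximum.

2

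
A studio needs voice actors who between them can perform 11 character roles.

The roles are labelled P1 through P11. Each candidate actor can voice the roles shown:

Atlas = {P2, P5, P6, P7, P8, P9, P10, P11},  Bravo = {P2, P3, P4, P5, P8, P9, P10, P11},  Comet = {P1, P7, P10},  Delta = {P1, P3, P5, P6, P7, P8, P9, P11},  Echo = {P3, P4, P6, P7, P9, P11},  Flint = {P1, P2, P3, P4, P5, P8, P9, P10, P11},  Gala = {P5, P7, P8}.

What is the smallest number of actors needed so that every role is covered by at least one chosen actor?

Take {Bravo, Delta}. Their union is {P1, P2, P3, P4, P5, P6, P7, P8, P9, P10, P11}, which is all 11 roles.
No single actor has all 11 roles (the largest, Flint, has 9), so 2 is optimal.

2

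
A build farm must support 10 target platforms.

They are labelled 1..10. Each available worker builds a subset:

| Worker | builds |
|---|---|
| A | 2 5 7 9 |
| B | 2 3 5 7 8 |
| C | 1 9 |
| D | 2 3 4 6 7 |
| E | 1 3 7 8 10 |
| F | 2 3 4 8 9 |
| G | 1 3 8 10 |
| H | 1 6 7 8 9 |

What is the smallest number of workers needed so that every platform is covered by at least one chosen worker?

3

A and D and E together: A ∪ D ∪ E = {1, 2, 3, 4, 5, 6, 7, 8, 9, 10} — every platform is covered.
No 2 of the 8 workers cover everything (all 28 combinations miss at least one platform), so 3 is optimal.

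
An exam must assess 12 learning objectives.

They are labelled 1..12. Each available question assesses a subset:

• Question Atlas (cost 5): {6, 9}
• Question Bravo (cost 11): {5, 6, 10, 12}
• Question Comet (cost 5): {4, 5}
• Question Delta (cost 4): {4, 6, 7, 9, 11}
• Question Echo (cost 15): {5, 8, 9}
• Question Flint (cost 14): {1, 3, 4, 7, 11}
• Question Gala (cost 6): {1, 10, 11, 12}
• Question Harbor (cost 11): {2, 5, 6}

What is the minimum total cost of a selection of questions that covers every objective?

46

Echo, Flint, Gala, Harbor together cover every objective (Echo ∪ Flint ∪ Gala ∪ Harbor = {1, 2, 3, 4, 5, 6, 7, 8, 9, 10, 11, 12}); total cost 15 + 14 + 6 + 11 = 46.
The greedy pick Delta, Gala, Comet, Harbor, Flint, Echo costs 55; no covering selection beats 46.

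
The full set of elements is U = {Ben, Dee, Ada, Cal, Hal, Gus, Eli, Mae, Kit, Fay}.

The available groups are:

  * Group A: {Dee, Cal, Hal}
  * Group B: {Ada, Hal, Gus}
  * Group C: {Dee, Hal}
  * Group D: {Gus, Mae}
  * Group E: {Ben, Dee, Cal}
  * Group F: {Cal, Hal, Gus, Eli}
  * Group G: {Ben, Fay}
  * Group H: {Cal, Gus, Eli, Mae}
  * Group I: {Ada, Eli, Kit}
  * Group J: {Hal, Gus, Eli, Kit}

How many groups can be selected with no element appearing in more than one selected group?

A, D, G, I are pairwise disjoint (A={Dee,Cal,Hal}; D={Gus,Mae}; G={Ben,Fay}; I={Ada,Eli,Kit}).
Every remaining group overlaps one of these, and no 5 of the listed groups are pairwise disjoint, so 4 is the maximum.

4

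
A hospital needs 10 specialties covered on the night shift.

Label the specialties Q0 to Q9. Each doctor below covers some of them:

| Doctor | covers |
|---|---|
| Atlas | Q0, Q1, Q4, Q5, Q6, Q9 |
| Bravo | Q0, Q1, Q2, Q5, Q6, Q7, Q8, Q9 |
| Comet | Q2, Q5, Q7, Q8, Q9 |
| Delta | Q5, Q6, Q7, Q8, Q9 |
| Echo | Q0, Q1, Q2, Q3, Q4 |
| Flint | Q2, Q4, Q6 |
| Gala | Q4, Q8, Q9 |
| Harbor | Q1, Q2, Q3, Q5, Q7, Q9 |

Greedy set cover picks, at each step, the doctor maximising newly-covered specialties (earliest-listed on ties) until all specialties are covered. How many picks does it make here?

Greedy: pick Bravo (covers 8 new) → pick Echo (covers 2 new). Total picks: 2.

2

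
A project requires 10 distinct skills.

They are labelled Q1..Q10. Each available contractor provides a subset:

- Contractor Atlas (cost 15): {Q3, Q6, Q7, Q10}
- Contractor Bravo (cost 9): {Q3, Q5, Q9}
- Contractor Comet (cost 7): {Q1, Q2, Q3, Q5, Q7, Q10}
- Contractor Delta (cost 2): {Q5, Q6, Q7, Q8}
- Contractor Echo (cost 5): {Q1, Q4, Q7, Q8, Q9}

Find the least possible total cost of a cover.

Comet, Delta, Echo together cover every skill (Comet ∪ Delta ∪ Echo = {Q1, Q2, Q3, Q4, Q5, Q6, Q7, Q8, Q9, Q10}); total cost 7 + 2 + 5 = 14.
No covering selection has total cost below 14.

14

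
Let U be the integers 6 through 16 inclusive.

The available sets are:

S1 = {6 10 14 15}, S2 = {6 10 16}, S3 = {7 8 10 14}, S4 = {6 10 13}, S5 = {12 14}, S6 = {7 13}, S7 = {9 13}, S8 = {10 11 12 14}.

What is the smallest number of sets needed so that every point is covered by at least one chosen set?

5

S1, S2, S3, S7, and S8 cover everything between them: the union {6, 7, 8, 9, 10, 11, 12, 13, 14, 15, 16} is all of U.
Only S3 contains 8, so S3 is forced; the remaining 7 points need at least 4 more sets (each remaining set adds at most 2) — so at least 5 sets are needed, and 5 is optimal.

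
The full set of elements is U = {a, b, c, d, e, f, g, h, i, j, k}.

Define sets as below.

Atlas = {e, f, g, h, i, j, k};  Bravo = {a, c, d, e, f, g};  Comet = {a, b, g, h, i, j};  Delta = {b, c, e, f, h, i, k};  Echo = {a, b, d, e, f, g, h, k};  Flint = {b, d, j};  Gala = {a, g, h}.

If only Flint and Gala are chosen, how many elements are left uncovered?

Union of Flint, Gala = {a, b, d, g, h, j}.
Not covered: c, e, f, i, k — 5 elements.

5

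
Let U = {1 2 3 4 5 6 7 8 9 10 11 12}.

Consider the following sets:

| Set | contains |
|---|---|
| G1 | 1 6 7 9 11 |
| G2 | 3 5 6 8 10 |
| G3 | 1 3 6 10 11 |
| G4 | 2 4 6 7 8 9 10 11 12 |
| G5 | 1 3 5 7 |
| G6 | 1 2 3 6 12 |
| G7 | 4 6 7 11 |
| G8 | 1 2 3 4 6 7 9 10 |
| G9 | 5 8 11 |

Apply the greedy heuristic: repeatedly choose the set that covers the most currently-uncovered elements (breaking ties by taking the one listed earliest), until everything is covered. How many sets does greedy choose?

2

Greedy: pick G4 (covers 9 new) → pick G5 (covers 3 new). Total picks: 2.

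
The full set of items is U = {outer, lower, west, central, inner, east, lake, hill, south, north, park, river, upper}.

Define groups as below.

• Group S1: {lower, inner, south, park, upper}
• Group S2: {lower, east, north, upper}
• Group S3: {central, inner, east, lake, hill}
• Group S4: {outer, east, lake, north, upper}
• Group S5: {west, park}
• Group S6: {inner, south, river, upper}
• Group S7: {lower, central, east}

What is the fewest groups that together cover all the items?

5

S3 and S4 and S5 and S6 and S7 together: S3 ∪ S4 ∪ S5 ∪ S6 ∪ S7 = {outer, lower, west, central, inner, east, lake, hill, south, north, park, river, upper} — every item is covered.
No 4 of the 7 groups cover everything (all 35 combinations miss at least one item), so 5 is optimal.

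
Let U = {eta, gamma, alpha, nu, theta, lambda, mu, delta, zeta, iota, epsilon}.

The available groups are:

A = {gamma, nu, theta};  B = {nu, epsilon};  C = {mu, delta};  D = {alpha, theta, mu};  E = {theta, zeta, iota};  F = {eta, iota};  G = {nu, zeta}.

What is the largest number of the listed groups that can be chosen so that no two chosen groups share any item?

B, C, E are pairwise disjoint (B={nu,epsilon}; C={mu,delta}; E={theta,zeta,iota}).
Every remaining group overlaps one of these, and no 4 of the listed groups are pairwise disjoint, so 3 is the maximum.

3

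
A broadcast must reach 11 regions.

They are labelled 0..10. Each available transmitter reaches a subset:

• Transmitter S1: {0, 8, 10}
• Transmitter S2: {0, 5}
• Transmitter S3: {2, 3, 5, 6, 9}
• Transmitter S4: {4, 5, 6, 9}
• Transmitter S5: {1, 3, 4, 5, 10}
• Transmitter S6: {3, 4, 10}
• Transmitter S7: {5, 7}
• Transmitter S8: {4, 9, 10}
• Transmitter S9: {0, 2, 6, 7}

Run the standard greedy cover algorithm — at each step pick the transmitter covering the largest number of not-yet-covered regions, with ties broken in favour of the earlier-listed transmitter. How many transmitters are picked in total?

Greedy: pick S3 (covers 5 new) → pick S1 (covers 3 new) → pick S5 (covers 2 new) → pick S7 (covers 1 new). Total picks: 4.

4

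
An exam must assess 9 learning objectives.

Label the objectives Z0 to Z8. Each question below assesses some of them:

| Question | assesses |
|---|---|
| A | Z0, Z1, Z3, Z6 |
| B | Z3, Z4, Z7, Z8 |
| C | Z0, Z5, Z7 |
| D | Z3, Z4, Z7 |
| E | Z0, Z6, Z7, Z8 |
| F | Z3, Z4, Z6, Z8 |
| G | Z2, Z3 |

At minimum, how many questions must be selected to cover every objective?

A and B and C and G together: A ∪ B ∪ C ∪ G = {Z0, Z1, Z2, Z3, Z4, Z5, Z6, Z7, Z8} — every objective is covered.
No 3 of the 7 questions cover everything (all 35 combinations miss at least one objective), so 4 is optimal.

4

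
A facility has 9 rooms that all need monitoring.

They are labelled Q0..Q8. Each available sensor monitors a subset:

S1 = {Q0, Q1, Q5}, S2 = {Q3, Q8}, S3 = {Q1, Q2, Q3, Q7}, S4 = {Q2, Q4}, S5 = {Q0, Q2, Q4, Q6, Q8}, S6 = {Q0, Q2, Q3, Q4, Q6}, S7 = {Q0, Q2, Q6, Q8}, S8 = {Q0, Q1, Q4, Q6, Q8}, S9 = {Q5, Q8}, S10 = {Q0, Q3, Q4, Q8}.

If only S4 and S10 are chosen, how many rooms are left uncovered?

4

Union of S4, S10 = {Q0, Q2, Q3, Q4, Q8}.
Not covered: Q1, Q5, Q6, Q7 — 4 rooms.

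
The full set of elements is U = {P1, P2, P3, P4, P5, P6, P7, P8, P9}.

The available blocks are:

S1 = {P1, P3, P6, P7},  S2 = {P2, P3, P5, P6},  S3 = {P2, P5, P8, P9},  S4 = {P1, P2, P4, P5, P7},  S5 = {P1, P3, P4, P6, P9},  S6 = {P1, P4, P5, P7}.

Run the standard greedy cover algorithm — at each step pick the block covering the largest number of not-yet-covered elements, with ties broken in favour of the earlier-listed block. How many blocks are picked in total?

Greedy: pick S4 (covers 5 new) → pick S5 (covers 3 new) → pick S3 (covers 1 new). Total picks: 3.

3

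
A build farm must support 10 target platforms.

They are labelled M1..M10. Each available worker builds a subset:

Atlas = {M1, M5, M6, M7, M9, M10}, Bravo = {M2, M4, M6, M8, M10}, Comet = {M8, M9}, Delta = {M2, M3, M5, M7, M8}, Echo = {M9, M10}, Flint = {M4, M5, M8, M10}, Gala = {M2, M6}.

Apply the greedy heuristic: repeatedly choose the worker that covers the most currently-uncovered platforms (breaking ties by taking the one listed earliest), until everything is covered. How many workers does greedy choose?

3

Greedy: pick Atlas (covers 6 new) → pick Bravo (covers 3 new) → pick Delta (covers 1 new). Total picks: 3.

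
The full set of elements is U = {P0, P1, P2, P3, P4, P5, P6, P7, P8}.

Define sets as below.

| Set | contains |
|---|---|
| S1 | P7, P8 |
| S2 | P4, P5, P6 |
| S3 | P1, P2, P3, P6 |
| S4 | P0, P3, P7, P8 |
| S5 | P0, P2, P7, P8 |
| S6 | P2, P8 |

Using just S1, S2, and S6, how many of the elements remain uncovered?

Union of S1, S2, S6 = {P2, P4, P5, P6, P7, P8}.
Not covered: P0, P1, P3 — 3 elements.

3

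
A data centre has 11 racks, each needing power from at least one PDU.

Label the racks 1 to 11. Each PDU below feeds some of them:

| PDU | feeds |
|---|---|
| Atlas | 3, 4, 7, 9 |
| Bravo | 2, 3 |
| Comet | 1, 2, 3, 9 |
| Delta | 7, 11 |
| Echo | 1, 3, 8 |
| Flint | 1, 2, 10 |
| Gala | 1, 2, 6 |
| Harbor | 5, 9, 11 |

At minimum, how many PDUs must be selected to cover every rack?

Atlas and Echo and Flint and Gala and Harbor together: Atlas ∪ Echo ∪ Flint ∪ Gala ∪ Harbor = {1, 2, 3, 4, 5, 6, 7, 8, 9, 10, 11} — every rack is covered.
No 4 of the 8 PDUs cover everything (all 70 combinations miss at least one rack), so 5 is optimal.

5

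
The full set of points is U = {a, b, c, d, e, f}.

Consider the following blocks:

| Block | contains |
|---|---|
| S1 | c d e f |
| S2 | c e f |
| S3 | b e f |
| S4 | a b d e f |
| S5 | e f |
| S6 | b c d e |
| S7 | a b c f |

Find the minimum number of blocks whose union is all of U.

S1 and S7 together: S1 ∪ S7 = {a, b, c, d, e, f} — every point is covered.
No single block has all 6 points (the largest, S4, has 5), so 2 is optimal.

2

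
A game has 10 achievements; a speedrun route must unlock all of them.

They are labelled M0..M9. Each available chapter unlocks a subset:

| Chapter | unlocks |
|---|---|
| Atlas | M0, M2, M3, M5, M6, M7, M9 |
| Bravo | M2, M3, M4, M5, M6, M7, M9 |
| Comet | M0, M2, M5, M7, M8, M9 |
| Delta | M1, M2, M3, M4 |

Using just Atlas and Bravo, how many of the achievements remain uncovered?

2

Union of Atlas, Bravo = {M0, M2, M3, M4, M5, M6, M7, M9}.
Not covered: M1, M8 — 2 achievements.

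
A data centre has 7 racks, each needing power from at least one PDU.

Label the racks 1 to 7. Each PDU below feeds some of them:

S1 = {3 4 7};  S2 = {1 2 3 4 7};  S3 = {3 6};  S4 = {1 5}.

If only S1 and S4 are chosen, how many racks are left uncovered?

2

Union of S1, S4 = {1, 3, 4, 5, 7}.
Not covered: 2, 6 — 2 racks.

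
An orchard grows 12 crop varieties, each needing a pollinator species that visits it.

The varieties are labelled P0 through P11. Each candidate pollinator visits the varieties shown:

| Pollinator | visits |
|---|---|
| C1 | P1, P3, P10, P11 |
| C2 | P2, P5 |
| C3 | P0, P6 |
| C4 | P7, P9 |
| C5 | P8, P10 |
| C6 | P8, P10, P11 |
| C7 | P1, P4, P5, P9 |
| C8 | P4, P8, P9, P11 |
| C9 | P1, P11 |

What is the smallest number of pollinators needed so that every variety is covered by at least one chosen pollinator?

5

C1 and C2 and C3 and C4 and C8 together: C1 ∪ C2 ∪ C3 ∪ C4 ∪ C8 = {P0, P1, P2, P3, P4, P5, P6, P7, P8, P9, P10, P11} — every variety is covered.
No 4 of the 9 pollinators cover everything (all 126 combinations miss at least one variety), so 5 is optimal.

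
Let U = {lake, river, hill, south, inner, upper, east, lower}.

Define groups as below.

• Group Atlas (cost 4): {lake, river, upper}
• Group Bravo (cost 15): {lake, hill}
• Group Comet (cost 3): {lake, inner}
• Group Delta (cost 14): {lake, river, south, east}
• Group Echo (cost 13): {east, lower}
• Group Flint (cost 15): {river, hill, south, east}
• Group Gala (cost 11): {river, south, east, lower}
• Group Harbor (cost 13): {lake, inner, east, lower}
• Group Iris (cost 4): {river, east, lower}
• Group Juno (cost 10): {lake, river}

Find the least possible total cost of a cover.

Atlas, Comet, Flint, Iris together cover every point (Atlas ∪ Comet ∪ Flint ∪ Iris = {lake, river, hill, south, inner, upper, east, lower}); total cost 4 + 3 + 15 + 4 = 26.
No covering selection has total cost below 26.

26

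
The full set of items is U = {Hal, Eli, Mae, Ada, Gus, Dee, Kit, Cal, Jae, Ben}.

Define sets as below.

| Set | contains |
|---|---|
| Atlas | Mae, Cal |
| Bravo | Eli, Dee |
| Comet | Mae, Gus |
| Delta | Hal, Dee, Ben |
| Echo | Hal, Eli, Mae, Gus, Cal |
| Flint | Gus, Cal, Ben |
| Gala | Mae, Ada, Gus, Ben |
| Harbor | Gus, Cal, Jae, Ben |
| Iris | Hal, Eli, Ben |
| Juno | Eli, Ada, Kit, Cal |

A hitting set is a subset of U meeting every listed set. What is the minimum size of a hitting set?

3

Take H = {Eli, Mae, Ben}. Each listed set contains at least one of these, so H is a hitting set of size 3.
The sets Comet, Delta, Juno are pairwise disjoint, so any hitting set needs a separate item for each — at least 3. Hence 3 is optimal.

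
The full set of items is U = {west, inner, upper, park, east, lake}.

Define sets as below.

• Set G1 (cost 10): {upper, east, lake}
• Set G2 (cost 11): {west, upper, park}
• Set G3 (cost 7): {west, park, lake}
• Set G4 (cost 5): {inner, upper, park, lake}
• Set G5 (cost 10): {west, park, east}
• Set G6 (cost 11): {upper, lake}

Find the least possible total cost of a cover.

G4, G5 together cover every item (G4 ∪ G5 = {west, inner, upper, park, east, lake}); total cost 5 + 10 = 15.
No covering selection has total cost below 15.

15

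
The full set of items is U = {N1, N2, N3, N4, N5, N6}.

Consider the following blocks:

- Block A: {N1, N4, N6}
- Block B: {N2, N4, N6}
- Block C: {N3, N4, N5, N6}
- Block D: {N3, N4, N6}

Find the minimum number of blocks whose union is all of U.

3

A, B, and C cover everything between them: the union {N1, N2, N3, N4, N5, N6} is all of U.
Only A contains N1, so A is forced; the remaining 3 items need at least 2 more blocks (each remaining block adds at most 2) — so at least 3 blocks are needed, and 3 is optimal.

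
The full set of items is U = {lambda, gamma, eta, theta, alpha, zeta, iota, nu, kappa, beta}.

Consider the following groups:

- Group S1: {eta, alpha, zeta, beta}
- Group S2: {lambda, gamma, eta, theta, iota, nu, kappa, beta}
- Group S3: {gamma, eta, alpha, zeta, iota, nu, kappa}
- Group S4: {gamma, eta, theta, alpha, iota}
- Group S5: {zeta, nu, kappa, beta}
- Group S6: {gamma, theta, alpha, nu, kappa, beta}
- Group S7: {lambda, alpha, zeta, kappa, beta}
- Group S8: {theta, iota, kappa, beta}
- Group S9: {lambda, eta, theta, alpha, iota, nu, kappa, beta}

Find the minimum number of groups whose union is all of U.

2

Take {S1, S2}. Their union is {lambda, gamma, eta, theta, alpha, zeta, iota, nu, kappa, beta}, which is all 10 items.
No single group has all 10 items (the largest, S2, has 8), so 2 is optimal.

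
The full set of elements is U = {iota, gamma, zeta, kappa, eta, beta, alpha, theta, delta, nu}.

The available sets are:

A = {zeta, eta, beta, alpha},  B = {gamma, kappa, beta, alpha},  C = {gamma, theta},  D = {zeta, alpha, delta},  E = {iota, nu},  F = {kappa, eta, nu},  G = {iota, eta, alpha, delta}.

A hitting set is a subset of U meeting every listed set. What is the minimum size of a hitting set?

3

The 3 elements {gamma, alpha, nu} hit every set.
The sets C, D, E are pairwise disjoint, so any hitting set needs a separate element for each — at least 3. Hence 3 is optimal.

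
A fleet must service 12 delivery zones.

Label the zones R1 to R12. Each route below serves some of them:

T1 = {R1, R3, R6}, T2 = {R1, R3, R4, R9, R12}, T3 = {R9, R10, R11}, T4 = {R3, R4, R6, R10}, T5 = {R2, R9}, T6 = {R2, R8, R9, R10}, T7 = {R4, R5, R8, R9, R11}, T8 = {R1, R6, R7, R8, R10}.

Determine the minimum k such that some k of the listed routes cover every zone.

4

Take {T2, T6, T7, T8}. Their union is {R1, R2, R3, R4, R5, R6, R7, R8, R9, R10, R11, R12}, which is all 12 zones.
No 3 of the 8 routes cover everything (all 56 combinations miss at least one zone), so 4 is optimal.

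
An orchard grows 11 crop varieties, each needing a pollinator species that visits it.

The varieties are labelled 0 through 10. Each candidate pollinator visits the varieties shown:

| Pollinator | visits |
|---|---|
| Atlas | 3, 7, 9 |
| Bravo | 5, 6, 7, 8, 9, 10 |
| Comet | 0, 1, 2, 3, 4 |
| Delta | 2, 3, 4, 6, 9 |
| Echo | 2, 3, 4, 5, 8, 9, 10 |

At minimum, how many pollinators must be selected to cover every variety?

Bravo and Comet together: Bravo ∪ Comet = {0, 1, 2, 3, 4, 5, 6, 7, 8, 9, 10} — every variety is covered.
No single pollinator has all 11 varieties (the largest, Echo, has 7), so 2 is optimal.

2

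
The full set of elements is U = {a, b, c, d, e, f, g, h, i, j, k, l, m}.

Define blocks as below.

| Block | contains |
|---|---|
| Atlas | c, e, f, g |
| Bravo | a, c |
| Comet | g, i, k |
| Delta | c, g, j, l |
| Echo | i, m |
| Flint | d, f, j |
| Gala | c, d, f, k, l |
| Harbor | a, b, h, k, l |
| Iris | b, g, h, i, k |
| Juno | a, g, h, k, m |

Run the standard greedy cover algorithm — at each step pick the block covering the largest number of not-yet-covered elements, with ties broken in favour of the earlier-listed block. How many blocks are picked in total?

5

Greedy: pick Gala (covers 5 new) → pick Iris (covers 4 new) → pick Juno (covers 2 new) → pick Atlas (covers 1 new) → pick Delta (covers 1 new). Total picks: 5.
(The true minimum cover uses only 4 blocks, so greedy is not optimal here.)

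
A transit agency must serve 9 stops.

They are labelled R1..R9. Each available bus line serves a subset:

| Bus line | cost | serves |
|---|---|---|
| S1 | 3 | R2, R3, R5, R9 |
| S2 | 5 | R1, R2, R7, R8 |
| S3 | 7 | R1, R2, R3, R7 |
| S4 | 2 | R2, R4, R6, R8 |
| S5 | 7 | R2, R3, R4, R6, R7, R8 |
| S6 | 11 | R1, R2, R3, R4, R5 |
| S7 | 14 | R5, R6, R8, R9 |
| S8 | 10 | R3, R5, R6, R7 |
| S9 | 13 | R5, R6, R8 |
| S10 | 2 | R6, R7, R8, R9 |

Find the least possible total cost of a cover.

10

S1, S2, S4 together cover every stop (S1 ∪ S2 ∪ S4 = {R1, R2, R3, R4, R5, R6, R7, R8, R9}); total cost 3 + 5 + 2 = 10.
The greedy pick S4, S1, S10, S2 costs 12; no covering selection beats 10.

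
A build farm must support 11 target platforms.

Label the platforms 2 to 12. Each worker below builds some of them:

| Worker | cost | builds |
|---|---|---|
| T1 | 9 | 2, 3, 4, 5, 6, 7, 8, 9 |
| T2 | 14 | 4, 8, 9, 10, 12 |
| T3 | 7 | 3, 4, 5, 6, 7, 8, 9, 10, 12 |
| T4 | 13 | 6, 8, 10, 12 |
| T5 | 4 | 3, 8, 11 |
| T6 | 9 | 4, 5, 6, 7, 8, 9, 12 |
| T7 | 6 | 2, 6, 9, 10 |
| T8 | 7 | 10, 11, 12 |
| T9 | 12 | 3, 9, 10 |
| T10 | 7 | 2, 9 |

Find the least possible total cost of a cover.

16

T1, T8 together cover every platform (T1 ∪ T8 = {2, 3, 4, 5, 6, 7, 8, 9, 10, 11, 12}); total cost 9 + 7 = 16.
The greedy pick T3, T5, T7 costs 17; no covering selection beats 16.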